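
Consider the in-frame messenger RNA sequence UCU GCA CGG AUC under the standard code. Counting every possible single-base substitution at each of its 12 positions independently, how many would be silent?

12

Codon 1 (UCU, Ser): 3 synonymous substitutions.
Codon 2 (GCA, Ala): 3 synonymous substitutions.
Codon 3 (CGG, Arg): 4 synonymous substitutions.
Codon 4 (AUC, Ile): 2 synonymous substitutions.
Total: 3 + 3 + 4 + 2 = 12.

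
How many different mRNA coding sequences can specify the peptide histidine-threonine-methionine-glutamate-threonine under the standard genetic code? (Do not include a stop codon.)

64

His: 2 codons.
Thr: 4 codons.
Met: 1 codon.
Glu: 2 codons.
Thr: 4 codons.
2 × 4 × 1 × 2 × 4 = 64.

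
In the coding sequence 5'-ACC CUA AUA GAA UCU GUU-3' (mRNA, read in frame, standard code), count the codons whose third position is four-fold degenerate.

4

Codon 1 ACC (Thr): third position 4-fold.
Codon 2 CUA (Leu): third position 4-fold.
Codon 3 AUA (Ile): third position 3-fold.
Codon 4 GAA (Glu): third position 2-fold.
Codon 5 UCU (Ser): third position 4-fold.
Codon 6 GUU (Val): third position 4-fold.
Four-fold degenerate third positions: 4.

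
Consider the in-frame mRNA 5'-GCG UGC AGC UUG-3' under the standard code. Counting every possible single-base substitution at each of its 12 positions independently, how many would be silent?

7

Codon 1 (GCG, Ala): 3 synonymous substitutions.
Codon 2 (UGC, Cys): 1 synonymous substitution.
Codon 3 (AGC, Ser): 1 synonymous substitution.
Codon 4 (UUG, Leu): 2 synonymous substitutions.
Total: 3 + 1 + 1 + 2 = 7.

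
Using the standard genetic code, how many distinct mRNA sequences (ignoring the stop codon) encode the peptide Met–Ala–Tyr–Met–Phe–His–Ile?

Met: 1 codon.
Ala: 4 codons.
Tyr: 2 codons.
Met: 1 codon.
Phe: 2 codons.
His: 2 codons.
Ile: 3 codons.
1 × 4 × 2 × 1 × 2 × 2 × 3 = 96.

96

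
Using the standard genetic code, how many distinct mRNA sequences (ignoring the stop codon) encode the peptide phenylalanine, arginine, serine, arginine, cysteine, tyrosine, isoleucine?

5184

Phe: 2 codons.
Arg: 6 codons.
Ser: 6 codons.
Arg: 6 codons.
Cys: 2 codons.
Tyr: 2 codons.
Ile: 3 codons.
2 × 6 × 6 × 6 × 2 × 2 × 3 = 5184.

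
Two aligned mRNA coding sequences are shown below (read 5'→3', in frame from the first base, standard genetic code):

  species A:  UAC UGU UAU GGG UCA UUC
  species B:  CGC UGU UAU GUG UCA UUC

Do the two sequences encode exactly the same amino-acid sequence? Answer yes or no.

no

Codon 1: UAC Tyr / CGC Arg — nonsynonymous.
Codon 2: UGU Cys / UGU Cys — identical.
Codon 3: UAU Tyr / UAU Tyr — identical.
Codon 4: GGG Gly / GUG Val — nonsynonymous.
Codon 5: UCA Ser / UCA Ser — identical.
Codon 6: UUC Phe / UUC Phe — identical.
Nonsynonymous differences: 2 → different protein.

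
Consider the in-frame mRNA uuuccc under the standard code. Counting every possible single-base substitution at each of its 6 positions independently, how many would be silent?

4

Codon 1 (UUU, Phe): 1 synonymous substitution.
Codon 2 (CCC, Pro): 3 synonymous substitutions.
Total: 1 + 3 = 4.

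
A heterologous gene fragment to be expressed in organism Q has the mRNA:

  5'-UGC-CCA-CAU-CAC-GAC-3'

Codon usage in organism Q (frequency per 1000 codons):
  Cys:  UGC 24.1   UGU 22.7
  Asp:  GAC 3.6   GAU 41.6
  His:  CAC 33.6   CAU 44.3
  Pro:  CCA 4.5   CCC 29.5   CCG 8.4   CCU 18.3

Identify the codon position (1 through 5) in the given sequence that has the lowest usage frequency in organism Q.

5

Codon 1 UGC (Cys): 24.1 per 1000.
Codon 2 CCA (Pro): 4.5 per 1000.
Codon 3 CAU (His): 44.3 per 1000.
Codon 4 CAC (His): 33.6 per 1000.
Codon 5 GAC (Asp): 3.6 per 1000.
Lowest frequency is 3.6 at codon 5.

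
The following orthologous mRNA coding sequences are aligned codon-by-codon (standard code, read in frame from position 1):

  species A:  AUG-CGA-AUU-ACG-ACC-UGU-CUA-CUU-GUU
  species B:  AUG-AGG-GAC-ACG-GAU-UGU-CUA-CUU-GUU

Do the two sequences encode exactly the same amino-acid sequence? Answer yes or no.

Codon 1: AUG Met / AUG Met — identical.
Codon 2: CGA Arg / AGG Arg — synonymous.
Codon 3: AUU Ile / GAC Asp — nonsynonymous.
Codon 4: ACG Thr / ACG Thr — identical.
Codon 5: ACC Thr / GAU Asp — nonsynonymous.
Codon 6: UGU Cys / UGU Cys — identical.
Codon 7: CUA Leu / CUA Leu — identical.
Codon 8: CUU Leu / CUU Leu — identical.
Codon 9: GUU Val / GUU Val — identical.
Nonsynonymous differences: 2 → different protein.

no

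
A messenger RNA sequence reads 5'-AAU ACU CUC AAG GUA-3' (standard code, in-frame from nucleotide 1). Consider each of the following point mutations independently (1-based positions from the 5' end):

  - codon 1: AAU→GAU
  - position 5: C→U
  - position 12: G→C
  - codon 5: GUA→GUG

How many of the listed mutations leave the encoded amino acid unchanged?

1

Codon 1: AAU (Asn) → GAU (Asp) — missense.
Codon 2: ACU (Thr) → AUU (Ile) — missense.
Codon 4: AAG (Lys) → AAC (Asn) — missense.
Codon 5: GUA (Val) → GUG (Val) — synonymous.
Synonymous: 1 of 4.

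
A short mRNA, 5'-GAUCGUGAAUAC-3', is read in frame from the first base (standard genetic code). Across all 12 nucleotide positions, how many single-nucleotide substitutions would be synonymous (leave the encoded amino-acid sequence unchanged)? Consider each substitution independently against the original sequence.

Codon 1 (GAU, Asp): 1 synonymous substitution.
Codon 2 (CGU, Arg): 3 synonymous substitutions.
Codon 3 (GAA, Glu): 1 synonymous substitution.
Codon 4 (UAC, Tyr): 1 synonymous substitution.
Total: 1 + 3 + 1 + 1 = 6.

6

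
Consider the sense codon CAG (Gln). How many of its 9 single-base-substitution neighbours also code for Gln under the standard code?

Position 1: none → 0 synonymous.
Position 2: none → 0 synonymous.
Position 3: CAA → 1 synonymous.
Total: 0 + 0 + 1 = 1.

1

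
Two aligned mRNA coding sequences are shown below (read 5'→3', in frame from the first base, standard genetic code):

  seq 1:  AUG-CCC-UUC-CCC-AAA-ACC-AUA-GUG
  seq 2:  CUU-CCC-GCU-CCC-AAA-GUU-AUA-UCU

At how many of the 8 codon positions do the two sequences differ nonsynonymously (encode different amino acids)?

4

Codon 1: AUG Met / CUU Leu — nonsynonymous.
Codon 2: CCC Pro / CCC Pro — identical.
Codon 3: UUC Phe / GCU Ala — nonsynonymous.
Codon 4: CCC Pro / CCC Pro — identical.
Codon 5: AAA Lys / AAA Lys — identical.
Codon 6: ACC Thr / GUU Val — nonsynonymous.
Codon 7: AUA Ile / AUA Ile — identical.
Codon 8: GUG Val / UCU Ser — nonsynonymous.
Nonsynonymous differences: 4.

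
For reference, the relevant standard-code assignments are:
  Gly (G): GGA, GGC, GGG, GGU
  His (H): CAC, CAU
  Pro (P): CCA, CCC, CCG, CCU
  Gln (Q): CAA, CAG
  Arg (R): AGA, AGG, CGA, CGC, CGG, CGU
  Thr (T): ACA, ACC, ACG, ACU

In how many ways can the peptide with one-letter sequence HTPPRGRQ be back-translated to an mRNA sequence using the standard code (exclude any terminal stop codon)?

36864

His: 2 codons.
Thr: 4 codons.
Pro: 4 codons.
Pro: 4 codons.
Arg: 6 codons.
Gly: 4 codons.
Arg: 6 codons.
Gln: 2 codons.
2 × 4 × 4 × 4 × 6 × 4 × 6 × 2 = 36864.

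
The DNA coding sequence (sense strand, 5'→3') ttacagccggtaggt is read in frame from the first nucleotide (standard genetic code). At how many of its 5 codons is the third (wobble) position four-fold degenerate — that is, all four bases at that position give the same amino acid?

Codon 1 TTA (Leu): third position 2-fold.
Codon 2 CAG (Gln): third position 2-fold.
Codon 3 CCG (Pro): third position 4-fold.
Codon 4 GTA (Val): third position 4-fold.
Codon 5 GGT (Gly): third position 4-fold.
Four-fold degenerate third positions: 3.

3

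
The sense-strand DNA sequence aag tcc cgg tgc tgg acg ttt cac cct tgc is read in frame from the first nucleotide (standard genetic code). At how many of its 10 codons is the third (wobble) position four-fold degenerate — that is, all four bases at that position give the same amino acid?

Codon 1 AAG (Lys): third position 2-fold.
Codon 2 TCC (Ser): third position 4-fold.
Codon 3 CGG (Arg): third position 4-fold.
Codon 4 TGC (Cys): third position 2-fold.
Codon 5 TGG (Trp): third position 1-fold.
Codon 6 ACG (Thr): third position 4-fold.
Codon 7 TTT (Phe): third position 2-fold.
Codon 8 CAC (His): third position 2-fold.
Codon 9 CCT (Pro): third position 4-fold.
Codon 10 TGC (Cys): third position 2-fold.
Four-fold degenerate third positions: 4.

4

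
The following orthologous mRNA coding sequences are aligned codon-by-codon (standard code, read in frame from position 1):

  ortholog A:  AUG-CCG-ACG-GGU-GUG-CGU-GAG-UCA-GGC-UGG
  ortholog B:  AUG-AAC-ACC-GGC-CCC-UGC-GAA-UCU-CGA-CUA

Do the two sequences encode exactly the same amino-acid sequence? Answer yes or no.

no

Codon 1: AUG Met / AUG Met — identical.
Codon 2: CCG Pro / AAC Asn — nonsynonymous.
Codon 3: ACG Thr / ACC Thr — synonymous.
Codon 4: GGU Gly / GGC Gly — synonymous.
Codon 5: GUG Val / CCC Pro — nonsynonymous.
Codon 6: CGU Arg / UGC Cys — nonsynonymous.
Codon 7: GAG Glu / GAA Glu — synonymous.
Codon 8: UCA Ser / UCU Ser — synonymous.
Codon 9: GGC Gly / CGA Arg — nonsynonymous.
Codon 10: UGG Trp / CUA Leu — nonsynonymous.
Nonsynonymous differences: 5 → different protein.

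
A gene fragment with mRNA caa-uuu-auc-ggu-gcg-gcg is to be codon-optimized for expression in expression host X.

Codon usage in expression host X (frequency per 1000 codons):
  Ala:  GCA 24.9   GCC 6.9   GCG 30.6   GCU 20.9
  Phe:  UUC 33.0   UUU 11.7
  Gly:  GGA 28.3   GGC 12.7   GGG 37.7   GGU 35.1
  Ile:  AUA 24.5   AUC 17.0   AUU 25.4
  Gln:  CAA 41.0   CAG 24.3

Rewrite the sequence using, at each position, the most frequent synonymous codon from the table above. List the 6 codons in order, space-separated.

Codon 1 (Gln): best is CAA at 41.0.
Codon 2 (Phe): best is UUC at 33.0.
Codon 3 (Ile): best is AUU at 25.4.
Codon 4 (Gly): best is GGG at 37.7.
Codon 5 (Ala): best is GCG at 30.6.
Codon 6 (Ala): best is GCG at 30.6.

CAA UUC AUU GGG GCG GCG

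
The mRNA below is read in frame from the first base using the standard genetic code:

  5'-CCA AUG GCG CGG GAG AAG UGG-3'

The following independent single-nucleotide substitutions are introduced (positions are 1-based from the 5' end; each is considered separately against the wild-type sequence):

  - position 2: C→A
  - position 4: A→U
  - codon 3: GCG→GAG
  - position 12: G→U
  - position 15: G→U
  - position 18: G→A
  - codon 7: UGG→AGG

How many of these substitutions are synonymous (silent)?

2

Codon 1: CCA (Pro) → CAA (Gln) — missense.
Codon 2: AUG (Met) → UUG (Leu) — missense.
Codon 3: GCG (Ala) → GAG (Glu) — missense.
Codon 4: CGG (Arg) → CGU (Arg) — synonymous.
Codon 5: GAG (Glu) → GAU (Asp) — missense.
Codon 6: AAG (Lys) → AAA (Lys) — synonymous.
Codon 7: UGG (Trp) → AGG (Arg) — missense.
Synonymous: 2 of 7.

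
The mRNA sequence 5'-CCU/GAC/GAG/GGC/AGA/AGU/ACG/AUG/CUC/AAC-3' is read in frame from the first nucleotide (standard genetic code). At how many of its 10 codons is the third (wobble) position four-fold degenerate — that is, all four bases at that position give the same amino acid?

4

Codon 1 CCU (Pro): third position 4-fold.
Codon 2 GAC (Asp): third position 2-fold.
Codon 3 GAG (Glu): third position 2-fold.
Codon 4 GGC (Gly): third position 4-fold.
Codon 5 AGA (Arg): third position 2-fold.
Codon 6 AGU (Ser): third position 2-fold.
Codon 7 ACG (Thr): third position 4-fold.
Codon 8 AUG (Met): third position 1-fold.
Codon 9 CUC (Leu): third position 4-fold.
Codon 10 AAC (Asn): third position 2-fold.
Four-fold degenerate third positions: 4.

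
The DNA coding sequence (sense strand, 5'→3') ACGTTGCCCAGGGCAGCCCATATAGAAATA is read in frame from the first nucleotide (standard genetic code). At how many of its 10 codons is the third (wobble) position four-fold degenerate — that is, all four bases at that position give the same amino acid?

Codon 1 ACG (Thr): third position 4-fold.
Codon 2 TTG (Leu): third position 2-fold.
Codon 3 CCC (Pro): third position 4-fold.
Codon 4 AGG (Arg): third position 2-fold.
Codon 5 GCA (Ala): third position 4-fold.
Codon 6 GCC (Ala): third position 4-fold.
Codon 7 CAT (His): third position 2-fold.
Codon 8 ATA (Ile): third position 3-fold.
Codon 9 GAA (Glu): third position 2-fold.
Codon 10 ATA (Ile): third position 3-fold.
Four-fold degenerate third positions: 4.

4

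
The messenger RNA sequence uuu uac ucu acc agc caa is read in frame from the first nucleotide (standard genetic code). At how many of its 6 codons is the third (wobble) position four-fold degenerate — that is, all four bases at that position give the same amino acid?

2

Codon 1 UUU (Phe): third position 2-fold.
Codon 2 UAC (Tyr): third position 2-fold.
Codon 3 UCU (Ser): third position 4-fold.
Codon 4 ACC (Thr): third position 4-fold.
Codon 5 AGC (Ser): third position 2-fold.
Codon 6 CAA (Gln): third position 2-fold.
Four-fold degenerate third positions: 2.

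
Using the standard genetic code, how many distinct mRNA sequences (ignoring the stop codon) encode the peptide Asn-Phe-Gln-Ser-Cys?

96

Asn: 2 codons.
Phe: 2 codons.
Gln: 2 codons.
Ser: 6 codons.
Cys: 2 codons.
2 × 2 × 2 × 6 × 2 = 96.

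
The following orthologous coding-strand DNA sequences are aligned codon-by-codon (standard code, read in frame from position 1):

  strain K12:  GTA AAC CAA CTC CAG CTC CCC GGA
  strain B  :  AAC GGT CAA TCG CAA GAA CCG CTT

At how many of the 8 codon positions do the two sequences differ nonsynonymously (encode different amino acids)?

Codon 1: GTA Val / AAC Asn — nonsynonymous.
Codon 2: AAC Asn / GGT Gly — nonsynonymous.
Codon 3: CAA Gln / CAA Gln — identical.
Codon 4: CTC Leu / TCG Ser — nonsynonymous.
Codon 5: CAG Gln / CAA Gln — synonymous.
Codon 6: CTC Leu / GAA Glu — nonsynonymous.
Codon 7: CCC Pro / CCG Pro — synonymous.
Codon 8: GGA Gly / CTT Leu — nonsynonymous.
Nonsynonymous differences: 5.

5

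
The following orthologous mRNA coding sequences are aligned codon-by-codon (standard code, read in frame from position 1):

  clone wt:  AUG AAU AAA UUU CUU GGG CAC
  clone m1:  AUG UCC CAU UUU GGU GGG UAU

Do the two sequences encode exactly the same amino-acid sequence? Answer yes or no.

Codon 1: AUG Met / AUG Met — identical.
Codon 2: AAU Asn / UCC Ser — nonsynonymous.
Codon 3: AAA Lys / CAU His — nonsynonymous.
Codon 4: UUU Phe / UUU Phe — identical.
Codon 5: CUU Leu / GGU Gly — nonsynonymous.
Codon 6: GGG Gly / GGG Gly — identical.
Codon 7: CAC His / UAU Tyr — nonsynonymous.
Nonsynonymous differences: 4 → different protein.

no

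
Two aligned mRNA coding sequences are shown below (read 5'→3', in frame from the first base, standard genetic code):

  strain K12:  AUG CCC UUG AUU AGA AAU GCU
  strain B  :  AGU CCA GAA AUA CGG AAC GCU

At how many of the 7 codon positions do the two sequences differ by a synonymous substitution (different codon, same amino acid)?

4

Codon 1: AUG Met / AGU Ser — nonsynonymous.
Codon 2: CCC Pro / CCA Pro — synonymous.
Codon 3: UUG Leu / GAA Glu — nonsynonymous.
Codon 4: AUU Ile / AUA Ile — synonymous.
Codon 5: AGA Arg / CGG Arg — synonymous.
Codon 6: AAU Asn / AAC Asn — synonymous.
Codon 7: GCU Ala / GCU Ala — identical.
Synonymous differences: 4.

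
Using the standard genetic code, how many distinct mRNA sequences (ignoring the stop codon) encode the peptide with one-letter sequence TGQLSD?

Thr: 4 codons.
Gly: 4 codons.
Gln: 2 codons.
Leu: 6 codons.
Ser: 6 codons.
Asp: 2 codons.
4 × 4 × 2 × 6 × 6 × 2 = 2304.

2304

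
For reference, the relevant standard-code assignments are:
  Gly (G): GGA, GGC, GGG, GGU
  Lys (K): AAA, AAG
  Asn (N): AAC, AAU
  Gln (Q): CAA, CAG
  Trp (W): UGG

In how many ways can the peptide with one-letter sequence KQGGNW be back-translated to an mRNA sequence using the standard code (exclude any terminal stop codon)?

Lys: 2 codons.
Gln: 2 codons.
Gly: 4 codons.
Gly: 4 codons.
Asn: 2 codons.
Trp: 1 codon.
2 × 2 × 4 × 4 × 2 × 1 = 128.

128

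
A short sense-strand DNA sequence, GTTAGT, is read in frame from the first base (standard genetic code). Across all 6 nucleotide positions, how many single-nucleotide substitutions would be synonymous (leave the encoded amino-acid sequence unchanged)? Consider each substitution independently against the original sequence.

Codon 1 (GTT, Val): 3 synonymous substitutions.
Codon 2 (AGT, Ser): 1 synonymous substitution.
Total: 3 + 1 = 4.

4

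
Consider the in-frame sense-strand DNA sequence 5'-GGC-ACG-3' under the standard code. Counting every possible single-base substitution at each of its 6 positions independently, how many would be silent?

6

Codon 1 (GGC, Gly): 3 synonymous substitutions.
Codon 2 (ACG, Thr): 3 synonymous substitutions.
Total: 3 + 3 = 6.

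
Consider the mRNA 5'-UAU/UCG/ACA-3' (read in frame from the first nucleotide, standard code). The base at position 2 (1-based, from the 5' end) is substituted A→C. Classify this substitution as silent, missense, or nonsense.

missense

Position 2 falls in codon 1: UAU → Tyr.
After the substitution the codon is UCU → Ser.
Tyr ≠ Ser, so this is a missense mutation.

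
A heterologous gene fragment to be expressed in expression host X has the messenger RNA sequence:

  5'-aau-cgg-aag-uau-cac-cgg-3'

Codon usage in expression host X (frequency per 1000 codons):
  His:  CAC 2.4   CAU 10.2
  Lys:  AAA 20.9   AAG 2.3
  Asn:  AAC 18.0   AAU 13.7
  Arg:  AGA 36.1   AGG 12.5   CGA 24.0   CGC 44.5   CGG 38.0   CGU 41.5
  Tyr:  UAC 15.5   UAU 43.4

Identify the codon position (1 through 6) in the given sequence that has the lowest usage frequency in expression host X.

3

Codon 1 AAU (Asn): 13.7 per 1000.
Codon 2 CGG (Arg): 38.0 per 1000.
Codon 3 AAG (Lys): 2.3 per 1000.
Codon 4 UAU (Tyr): 43.4 per 1000.
Codon 5 CAC (His): 2.4 per 1000.
Codon 6 CGG (Arg): 38.0 per 1000.
Lowest frequency is 2.3 at codon 3.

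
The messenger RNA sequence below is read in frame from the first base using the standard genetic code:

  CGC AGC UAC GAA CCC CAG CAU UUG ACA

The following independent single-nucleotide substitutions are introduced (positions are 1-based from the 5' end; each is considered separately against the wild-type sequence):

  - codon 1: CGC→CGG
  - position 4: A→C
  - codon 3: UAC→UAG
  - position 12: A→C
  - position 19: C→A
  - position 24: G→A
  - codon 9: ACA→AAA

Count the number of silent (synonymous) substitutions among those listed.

2

Codon 1: CGC (Arg) → CGG (Arg) — synonymous.
Codon 2: AGC (Ser) → CGC (Arg) — missense.
Codon 3: UAC (Tyr) → UAG (Stop) — nonsense.
Codon 4: GAA (Glu) → GAC (Asp) — missense.
Codon 7: CAU (His) → AAU (Asn) — missense.
Codon 8: UUG (Leu) → UUA (Leu) — synonymous.
Codon 9: ACA (Thr) → AAA (Lys) — missense.
Synonymous: 2 of 7.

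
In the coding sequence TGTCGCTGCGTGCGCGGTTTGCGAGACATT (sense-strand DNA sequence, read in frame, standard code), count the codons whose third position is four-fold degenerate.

Codon 1 TGT (Cys): third position 2-fold.
Codon 2 CGC (Arg): third position 4-fold.
Codon 3 TGC (Cys): third position 2-fold.
Codon 4 GTG (Val): third position 4-fold.
Codon 5 CGC (Arg): third position 4-fold.
Codon 6 GGT (Gly): third position 4-fold.
Codon 7 TTG (Leu): third position 2-fold.
Codon 8 CGA (Arg): third position 4-fold.
Codon 9 GAC (Asp): third position 2-fold.
Codon 10 ATT (Ile): third position 3-fold.
Four-fold degenerate third positions: 5.

5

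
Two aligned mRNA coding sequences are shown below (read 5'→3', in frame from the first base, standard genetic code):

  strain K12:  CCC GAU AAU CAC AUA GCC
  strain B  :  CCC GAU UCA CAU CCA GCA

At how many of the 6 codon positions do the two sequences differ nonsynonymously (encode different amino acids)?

Codon 1: CCC Pro / CCC Pro — identical.
Codon 2: GAU Asp / GAU Asp — identical.
Codon 3: AAU Asn / UCA Ser — nonsynonymous.
Codon 4: CAC His / CAU His — synonymous.
Codon 5: AUA Ile / CCA Pro — nonsynonymous.
Codon 6: GCC Ala / GCA Ala — synonymous.
Nonsynonymous differences: 2.

2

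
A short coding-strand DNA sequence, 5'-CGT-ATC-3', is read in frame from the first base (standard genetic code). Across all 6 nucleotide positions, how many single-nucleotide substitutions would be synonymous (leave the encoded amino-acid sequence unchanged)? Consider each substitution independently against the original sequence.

Codon 1 (CGT, Arg): 3 synonymous substitutions.
Codon 2 (ATC, Ile): 2 synonymous substitutions.
Total: 3 + 2 = 5.

5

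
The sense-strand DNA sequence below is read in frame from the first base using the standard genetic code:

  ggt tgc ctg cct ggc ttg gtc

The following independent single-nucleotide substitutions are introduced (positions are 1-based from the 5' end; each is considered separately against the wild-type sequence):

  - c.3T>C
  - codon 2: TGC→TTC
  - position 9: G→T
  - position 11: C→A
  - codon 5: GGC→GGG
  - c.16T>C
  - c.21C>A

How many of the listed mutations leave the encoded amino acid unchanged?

Codon 1: GGT (Gly) → GGC (Gly) — synonymous.
Codon 2: TGC (Cys) → TTC (Phe) — missense.
Codon 3: CTG (Leu) → CTT (Leu) — synonymous.
Codon 4: CCT (Pro) → CAT (His) — missense.
Codon 5: GGC (Gly) → GGG (Gly) — synonymous.
Codon 6: TTG (Leu) → CTG (Leu) — synonymous.
Codon 7: GTC (Val) → GTA (Val) — synonymous.
Synonymous: 5 of 7.

5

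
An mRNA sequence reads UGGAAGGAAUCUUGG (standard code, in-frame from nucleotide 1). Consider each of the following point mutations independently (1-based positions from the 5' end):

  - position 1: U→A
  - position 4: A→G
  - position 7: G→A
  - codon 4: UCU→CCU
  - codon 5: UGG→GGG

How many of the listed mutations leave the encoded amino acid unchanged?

Codon 1: UGG (Trp) → AGG (Arg) — missense.
Codon 2: AAG (Lys) → GAG (Glu) — missense.
Codon 3: GAA (Glu) → AAA (Lys) — missense.
Codon 4: UCU (Ser) → CCU (Pro) — missense.
Codon 5: UGG (Trp) → GGG (Gly) — missense.
Synonymous: 0 of 5.

0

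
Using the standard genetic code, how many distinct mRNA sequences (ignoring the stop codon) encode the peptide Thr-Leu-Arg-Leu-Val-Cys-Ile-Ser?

124416

Thr: 4 codons.
Leu: 6 codons.
Arg: 6 codons.
Leu: 6 codons.
Val: 4 codons.
Cys: 2 codons.
Ile: 3 codons.
Ser: 6 codons.
4 × 6 × 6 × 6 × 4 × 2 × 3 × 6 = 124416.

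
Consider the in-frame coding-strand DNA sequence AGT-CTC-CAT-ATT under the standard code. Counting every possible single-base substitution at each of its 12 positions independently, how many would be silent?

7

Codon 1 (AGT, Ser): 1 synonymous substitution.
Codon 2 (CTC, Leu): 3 synonymous substitutions.
Codon 3 (CAT, His): 1 synonymous substitution.
Codon 4 (ATT, Ile): 2 synonymous substitutions.
Total: 1 + 3 + 1 + 2 = 7.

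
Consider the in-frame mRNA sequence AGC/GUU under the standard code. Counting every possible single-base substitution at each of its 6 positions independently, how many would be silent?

4

Codon 1 (AGC, Ser): 1 synonymous substitution.
Codon 2 (GUU, Val): 3 synonymous substitutions.
Total: 1 + 3 = 4.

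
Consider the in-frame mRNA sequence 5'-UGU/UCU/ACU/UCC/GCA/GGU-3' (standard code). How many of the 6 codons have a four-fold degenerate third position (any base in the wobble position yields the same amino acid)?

Codon 1 UGU (Cys): third position 2-fold.
Codon 2 UCU (Ser): third position 4-fold.
Codon 3 ACU (Thr): third position 4-fold.
Codon 4 UCC (Ser): third position 4-fold.
Codon 5 GCA (Ala): third position 4-fold.
Codon 6 GGU (Gly): third position 4-fold.
Four-fold degenerate third positions: 5.

5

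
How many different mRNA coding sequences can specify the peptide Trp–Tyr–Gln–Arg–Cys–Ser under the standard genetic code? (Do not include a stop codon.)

Trp: 1 codon.
Tyr: 2 codons.
Gln: 2 codons.
Arg: 6 codons.
Cys: 2 codons.
Ser: 6 codons.
1 × 2 × 2 × 6 × 2 × 6 = 288.

288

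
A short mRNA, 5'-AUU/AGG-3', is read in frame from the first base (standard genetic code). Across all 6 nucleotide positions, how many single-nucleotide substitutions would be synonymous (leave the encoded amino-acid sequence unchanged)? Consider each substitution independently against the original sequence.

Codon 1 (AUU, Ile): 2 synonymous substitutions.
Codon 2 (AGG, Arg): 2 synonymous substitutions.
Total: 2 + 2 = 4.

4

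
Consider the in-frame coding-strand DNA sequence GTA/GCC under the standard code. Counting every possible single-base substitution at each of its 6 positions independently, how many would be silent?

6

Codon 1 (GTA, Val): 3 synonymous substitutions.
Codon 2 (GCC, Ala): 3 synonymous substitutions.
Total: 3 + 3 = 6.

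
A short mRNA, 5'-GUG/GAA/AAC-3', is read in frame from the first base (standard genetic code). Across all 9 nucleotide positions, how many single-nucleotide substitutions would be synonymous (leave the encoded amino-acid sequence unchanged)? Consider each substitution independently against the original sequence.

Codon 1 (GUG, Val): 3 synonymous substitutions.
Codon 2 (GAA, Glu): 1 synonymous substitution.
Codon 3 (AAC, Asn): 1 synonymous substitution.
Total: 3 + 1 + 1 = 5.

5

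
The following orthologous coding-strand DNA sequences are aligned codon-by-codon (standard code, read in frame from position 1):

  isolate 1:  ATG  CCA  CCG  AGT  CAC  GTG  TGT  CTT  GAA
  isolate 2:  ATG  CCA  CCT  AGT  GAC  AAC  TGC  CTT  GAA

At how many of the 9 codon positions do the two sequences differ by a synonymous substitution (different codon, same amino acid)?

Codon 1: ATG Met / ATG Met — identical.
Codon 2: CCA Pro / CCA Pro — identical.
Codon 3: CCG Pro / CCT Pro — synonymous.
Codon 4: AGT Ser / AGT Ser — identical.
Codon 5: CAC His / GAC Asp — nonsynonymous.
Codon 6: GTG Val / AAC Asn — nonsynonymous.
Codon 7: TGT Cys / TGC Cys — synonymous.
Codon 8: CTT Leu / CTT Leu — identical.
Codon 9: GAA Glu / GAA Glu — identical.
Synonymous differences: 2.

2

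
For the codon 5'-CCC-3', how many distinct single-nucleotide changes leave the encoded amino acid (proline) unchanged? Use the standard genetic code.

Position 1: none → 0 synonymous.
Position 2: none → 0 synonymous.
Position 3: CCU, CCA, CCG → 3 synonymous.
Total: 0 + 0 + 3 = 3.

3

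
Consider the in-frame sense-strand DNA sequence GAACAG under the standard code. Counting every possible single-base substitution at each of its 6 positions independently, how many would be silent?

Codon 1 (GAA, Glu): 1 synonymous substitution.
Codon 2 (CAG, Gln): 1 synonymous substitution.
Total: 1 + 1 = 2.

2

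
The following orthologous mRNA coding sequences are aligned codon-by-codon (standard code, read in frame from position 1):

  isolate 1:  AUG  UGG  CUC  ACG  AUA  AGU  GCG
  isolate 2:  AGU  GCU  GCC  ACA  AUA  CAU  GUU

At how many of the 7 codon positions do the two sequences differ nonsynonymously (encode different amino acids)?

Codon 1: AUG Met / AGU Ser — nonsynonymous.
Codon 2: UGG Trp / GCU Ala — nonsynonymous.
Codon 3: CUC Leu / GCC Ala — nonsynonymous.
Codon 4: ACG Thr / ACA Thr — synonymous.
Codon 5: AUA Ile / AUA Ile — identical.
Codon 6: AGU Ser / CAU His — nonsynonymous.
Codon 7: GCG Ala / GUU Val — nonsynonymous.
Nonsynonymous differences: 5.

5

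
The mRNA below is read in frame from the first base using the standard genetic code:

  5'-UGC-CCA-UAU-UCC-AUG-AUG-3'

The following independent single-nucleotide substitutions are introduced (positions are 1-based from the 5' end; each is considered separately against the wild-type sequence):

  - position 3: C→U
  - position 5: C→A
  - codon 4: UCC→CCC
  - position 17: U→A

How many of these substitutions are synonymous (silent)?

1

Codon 1: UGC (Cys) → UGU (Cys) — synonymous.
Codon 2: CCA (Pro) → CAA (Gln) — missense.
Codon 4: UCC (Ser) → CCC (Pro) — missense.
Codon 6: AUG (Met) → AAG (Lys) — missense.
Synonymous: 1 of 4.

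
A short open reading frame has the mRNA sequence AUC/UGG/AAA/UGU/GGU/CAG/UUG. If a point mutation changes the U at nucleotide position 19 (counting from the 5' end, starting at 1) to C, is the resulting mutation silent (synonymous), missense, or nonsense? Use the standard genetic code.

Position 19 falls in codon 7: UUG → Leu.
After the substitution the codon is CUG → Leu.
Both encode Leu, so the change is synonymous.

silent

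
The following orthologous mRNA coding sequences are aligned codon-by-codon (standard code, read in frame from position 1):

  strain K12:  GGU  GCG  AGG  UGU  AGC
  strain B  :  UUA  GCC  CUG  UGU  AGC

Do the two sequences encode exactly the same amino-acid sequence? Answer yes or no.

Codon 1: GGU Gly / UUA Leu — nonsynonymous.
Codon 2: GCG Ala / GCC Ala — synonymous.
Codon 3: AGG Arg / CUG Leu — nonsynonymous.
Codon 4: UGU Cys / UGU Cys — identical.
Codon 5: AGC Ser / AGC Ser — identical.
Nonsynonymous differences: 2 → different protein.

no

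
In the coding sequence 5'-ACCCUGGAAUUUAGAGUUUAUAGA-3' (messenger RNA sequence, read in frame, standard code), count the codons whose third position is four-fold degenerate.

Codon 1 ACC (Thr): third position 4-fold.
Codon 2 CUG (Leu): third position 4-fold.
Codon 3 GAA (Glu): third position 2-fold.
Codon 4 UUU (Phe): third position 2-fold.
Codon 5 AGA (Arg): third position 2-fold.
Codon 6 GUU (Val): third position 4-fold.
Codon 7 UAU (Tyr): third position 2-fold.
Codon 8 AGA (Arg): third position 2-fold.
Four-fold degenerate third positions: 3.

3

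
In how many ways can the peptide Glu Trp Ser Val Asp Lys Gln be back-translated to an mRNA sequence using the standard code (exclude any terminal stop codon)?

384

Glu: 2 codons.
Trp: 1 codon.
Ser: 6 codons.
Val: 4 codons.
Asp: 2 codons.
Lys: 2 codons.
Gln: 2 codons.
2 × 1 × 6 × 4 × 2 × 2 × 2 = 384.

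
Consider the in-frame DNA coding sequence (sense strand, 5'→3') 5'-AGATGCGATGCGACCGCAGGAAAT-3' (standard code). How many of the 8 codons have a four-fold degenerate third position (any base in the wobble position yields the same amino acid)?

Codon 1 AGA (Arg): third position 2-fold.
Codon 2 TGC (Cys): third position 2-fold.
Codon 3 GAT (Asp): third position 2-fold.
Codon 4 GCG (Ala): third position 4-fold.
Codon 5 ACC (Thr): third position 4-fold.
Codon 6 GCA (Ala): third position 4-fold.
Codon 7 GGA (Gly): third position 4-fold.
Codon 8 AAT (Asn): third position 2-fold.
Four-fold degenerate third positions: 4.

4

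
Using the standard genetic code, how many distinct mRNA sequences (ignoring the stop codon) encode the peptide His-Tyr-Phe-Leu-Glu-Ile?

288

His: 2 codons.
Tyr: 2 codons.
Phe: 2 codons.
Leu: 6 codons.
Glu: 2 codons.
Ile: 3 codons.
2 × 2 × 2 × 6 × 2 × 3 = 288.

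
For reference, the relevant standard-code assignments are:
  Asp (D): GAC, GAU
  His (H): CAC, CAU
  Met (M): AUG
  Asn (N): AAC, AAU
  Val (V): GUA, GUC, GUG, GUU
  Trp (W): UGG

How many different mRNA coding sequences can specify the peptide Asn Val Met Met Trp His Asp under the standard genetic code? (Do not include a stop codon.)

32

Asn: 2 codons.
Val: 4 codons.
Met: 1 codon.
Met: 1 codon.
Trp: 1 codon.
His: 2 codons.
Asp: 2 codons.
2 × 4 × 1 × 1 × 1 × 2 × 2 = 32.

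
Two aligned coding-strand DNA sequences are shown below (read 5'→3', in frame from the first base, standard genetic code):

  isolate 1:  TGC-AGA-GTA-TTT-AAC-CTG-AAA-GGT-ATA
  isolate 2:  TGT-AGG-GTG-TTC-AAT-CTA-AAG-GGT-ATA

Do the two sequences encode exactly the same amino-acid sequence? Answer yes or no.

Codon 1: TGC Cys / TGT Cys — synonymous.
Codon 2: AGA Arg / AGG Arg — synonymous.
Codon 3: GTA Val / GTG Val — synonymous.
Codon 4: TTT Phe / TTC Phe — synonymous.
Codon 5: AAC Asn / AAT Asn — synonymous.
Codon 6: CTG Leu / CTA Leu — synonymous.
Codon 7: AAA Lys / AAG Lys — synonymous.
Codon 8: GGT Gly / GGT Gly — identical.
Codon 9: ATA Ile / ATA Ile — identical.
Nonsynonymous differences: 0 → same protein.

yes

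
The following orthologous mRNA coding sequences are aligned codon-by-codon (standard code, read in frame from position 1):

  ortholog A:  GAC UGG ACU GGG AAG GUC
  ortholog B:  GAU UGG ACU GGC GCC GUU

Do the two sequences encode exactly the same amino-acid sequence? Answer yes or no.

no

Codon 1: GAC Asp / GAU Asp — synonymous.
Codon 2: UGG Trp / UGG Trp — identical.
Codon 3: ACU Thr / ACU Thr — identical.
Codon 4: GGG Gly / GGC Gly — synonymous.
Codon 5: AAG Lys / GCC Ala — nonsynonymous.
Codon 6: GUC Val / GUU Val — synonymous.
Nonsynonymous differences: 1 → different protein.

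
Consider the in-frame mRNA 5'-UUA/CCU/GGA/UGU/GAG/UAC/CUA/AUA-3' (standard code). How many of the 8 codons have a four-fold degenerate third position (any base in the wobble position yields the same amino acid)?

Codon 1 UUA (Leu): third position 2-fold.
Codon 2 CCU (Pro): third position 4-fold.
Codon 3 GGA (Gly): third position 4-fold.
Codon 4 UGU (Cys): third position 2-fold.
Codon 5 GAG (Glu): third position 2-fold.
Codon 6 UAC (Tyr): third position 2-fold.
Codon 7 CUA (Leu): third position 4-fold.
Codon 8 AUA (Ile): third position 3-fold.
Four-fold degenerate third positions: 3.

3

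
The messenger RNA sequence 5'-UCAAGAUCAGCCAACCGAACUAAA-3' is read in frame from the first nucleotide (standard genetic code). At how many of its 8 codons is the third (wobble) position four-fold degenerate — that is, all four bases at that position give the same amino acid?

Codon 1 UCA (Ser): third position 4-fold.
Codon 2 AGA (Arg): third position 2-fold.
Codon 3 UCA (Ser): third position 4-fold.
Codon 4 GCC (Ala): third position 4-fold.
Codon 5 AAC (Asn): third position 2-fold.
Codon 6 CGA (Arg): third position 4-fold.
Codon 7 ACU (Thr): third position 4-fold.
Codon 8 AAA (Lys): third position 2-fold.
Four-fold degenerate third positions: 5.

5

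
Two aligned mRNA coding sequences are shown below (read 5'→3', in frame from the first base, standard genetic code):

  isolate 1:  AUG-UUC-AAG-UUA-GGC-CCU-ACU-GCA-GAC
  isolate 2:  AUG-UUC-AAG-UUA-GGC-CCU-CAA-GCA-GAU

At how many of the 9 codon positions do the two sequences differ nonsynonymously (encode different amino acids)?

Codon 1: AUG Met / AUG Met — identical.
Codon 2: UUC Phe / UUC Phe — identical.
Codon 3: AAG Lys / AAG Lys — identical.
Codon 4: UUA Leu / UUA Leu — identical.
Codon 5: GGC Gly / GGC Gly — identical.
Codon 6: CCU Pro / CCU Pro — identical.
Codon 7: ACU Thr / CAA Gln — nonsynonymous.
Codon 8: GCA Ala / GCA Ala — identical.
Codon 9: GAC Asp / GAU Asp — synonymous.
Nonsynonymous differences: 1.

1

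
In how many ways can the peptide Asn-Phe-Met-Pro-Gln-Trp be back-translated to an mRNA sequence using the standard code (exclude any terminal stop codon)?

32

Asn: 2 codons.
Phe: 2 codons.
Met: 1 codon.
Pro: 4 codons.
Gln: 2 codons.
Trp: 1 codon.
2 × 2 × 1 × 4 × 2 × 1 = 32.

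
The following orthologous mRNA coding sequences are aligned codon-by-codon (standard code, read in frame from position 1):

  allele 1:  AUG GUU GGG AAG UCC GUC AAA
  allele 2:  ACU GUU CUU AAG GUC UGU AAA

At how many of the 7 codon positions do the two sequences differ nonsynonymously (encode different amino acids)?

Codon 1: AUG Met / ACU Thr — nonsynonymous.
Codon 2: GUU Val / GUU Val — identical.
Codon 3: GGG Gly / CUU Leu — nonsynonymous.
Codon 4: AAG Lys / AAG Lys — identical.
Codon 5: UCC Ser / GUC Val — nonsynonymous.
Codon 6: GUC Val / UGU Cys — nonsynonymous.
Codon 7: AAA Lys / AAA Lys — identical.
Nonsynonymous differences: 4.

4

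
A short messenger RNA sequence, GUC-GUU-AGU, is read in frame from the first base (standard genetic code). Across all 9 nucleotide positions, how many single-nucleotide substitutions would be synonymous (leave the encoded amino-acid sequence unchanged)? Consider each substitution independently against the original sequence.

Codon 1 (GUC, Val): 3 synonymous substitutions.
Codon 2 (GUU, Val): 3 synonymous substitutions.
Codon 3 (AGU, Ser): 1 synonymous substitution.
Total: 3 + 3 + 1 = 7.

7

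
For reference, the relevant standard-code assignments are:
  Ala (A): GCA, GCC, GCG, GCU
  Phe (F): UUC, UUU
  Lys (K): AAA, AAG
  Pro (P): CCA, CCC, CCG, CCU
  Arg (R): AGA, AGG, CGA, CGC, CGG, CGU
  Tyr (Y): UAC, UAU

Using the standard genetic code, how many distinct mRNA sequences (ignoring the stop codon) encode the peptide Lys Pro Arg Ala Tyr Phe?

Lys: 2 codons.
Pro: 4 codons.
Arg: 6 codons.
Ala: 4 codons.
Tyr: 2 codons.
Phe: 2 codons.
2 × 4 × 6 × 4 × 2 × 2 = 768.

768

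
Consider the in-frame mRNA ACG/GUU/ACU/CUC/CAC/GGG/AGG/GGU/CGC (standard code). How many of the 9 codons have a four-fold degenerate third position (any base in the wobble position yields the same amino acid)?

Codon 1 ACG (Thr): third position 4-fold.
Codon 2 GUU (Val): third position 4-fold.
Codon 3 ACU (Thr): third position 4-fold.
Codon 4 CUC (Leu): third position 4-fold.
Codon 5 CAC (His): third position 2-fold.
Codon 6 GGG (Gly): third position 4-fold.
Codon 7 AGG (Arg): third position 2-fold.
Codon 8 GGU (Gly): third position 4-fold.
Codon 9 CGC (Arg): third position 4-fold.
Four-fold degenerate third positions: 7.

7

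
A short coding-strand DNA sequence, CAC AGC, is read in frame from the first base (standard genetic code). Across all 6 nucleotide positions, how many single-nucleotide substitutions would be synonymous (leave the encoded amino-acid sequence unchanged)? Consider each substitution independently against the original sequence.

Codon 1 (CAC, His): 1 synonymous substitution.
Codon 2 (AGC, Ser): 1 synonymous substitution.
Total: 1 + 1 = 2.

2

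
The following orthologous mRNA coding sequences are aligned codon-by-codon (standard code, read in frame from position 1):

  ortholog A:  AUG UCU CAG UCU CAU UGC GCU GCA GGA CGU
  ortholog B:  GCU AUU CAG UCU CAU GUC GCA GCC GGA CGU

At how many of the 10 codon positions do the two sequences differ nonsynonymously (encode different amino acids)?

Codon 1: AUG Met / GCU Ala — nonsynonymous.
Codon 2: UCU Ser / AUU Ile — nonsynonymous.
Codon 3: CAG Gln / CAG Gln — identical.
Codon 4: UCU Ser / UCU Ser — identical.
Codon 5: CAU His / CAU His — identical.
Codon 6: UGC Cys / GUC Val — nonsynonymous.
Codon 7: GCU Ala / GCA Ala — synonymous.
Codon 8: GCA Ala / GCC Ala — synonymous.
Codon 9: GGA Gly / GGA Gly — identical.
Codon 10: CGU Arg / CGU Arg — identical.
Nonsynonymous differences: 3.

3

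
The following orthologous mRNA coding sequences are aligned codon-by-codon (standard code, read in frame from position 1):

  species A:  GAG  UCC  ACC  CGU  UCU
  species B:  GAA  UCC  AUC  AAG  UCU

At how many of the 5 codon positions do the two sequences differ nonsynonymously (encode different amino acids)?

2

Codon 1: GAG Glu / GAA Glu — synonymous.
Codon 2: UCC Ser / UCC Ser — identical.
Codon 3: ACC Thr / AUC Ile — nonsynonymous.
Codon 4: CGU Arg / AAG Lys — nonsynonymous.
Codon 5: UCU Ser / UCU Ser — identical.
Nonsynonymous differences: 2.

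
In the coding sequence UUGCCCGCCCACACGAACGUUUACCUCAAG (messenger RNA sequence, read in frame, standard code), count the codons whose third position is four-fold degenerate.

5

Codon 1 UUG (Leu): third position 2-fold.
Codon 2 CCC (Pro): third position 4-fold.
Codon 3 GCC (Ala): third position 4-fold.
Codon 4 CAC (His): third position 2-fold.
Codon 5 ACG (Thr): third position 4-fold.
Codon 6 AAC (Asn): third position 2-fold.
Codon 7 GUU (Val): third position 4-fold.
Codon 8 UAC (Tyr): third position 2-fold.
Codon 9 CUC (Leu): third position 4-fold.
Codon 10 AAG (Lys): third position 2-fold.
Four-fold degenerate third positions: 5.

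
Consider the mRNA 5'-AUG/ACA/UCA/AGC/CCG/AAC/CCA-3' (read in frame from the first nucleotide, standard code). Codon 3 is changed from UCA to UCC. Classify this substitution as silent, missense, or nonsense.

Position 9 falls in codon 3: UCA → Ser.
After the substitution the codon is UCC → Ser.
Both encode Ser, so the change is synonymous.

silent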